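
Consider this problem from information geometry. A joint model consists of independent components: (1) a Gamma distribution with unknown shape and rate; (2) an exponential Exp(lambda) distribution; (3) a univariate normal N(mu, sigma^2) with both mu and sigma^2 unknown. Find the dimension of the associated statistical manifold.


The dimension of a statistical manifold equals the number of free
(independent) real parameters of the model. For a product of independent
blocks the parameter counts add.
- Gamma (shape, rate): 2.
- exponential (lambda): 1.
- normal (mu, sigma^2): 2.
Total = 2 + 1 + 2 = 5.
Dimension = 5

5


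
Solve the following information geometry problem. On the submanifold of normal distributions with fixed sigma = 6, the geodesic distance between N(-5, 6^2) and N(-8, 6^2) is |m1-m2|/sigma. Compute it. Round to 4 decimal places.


On the fixed-variance normal subfamily, geodesic distance = |m1-m2|/sigma.
|-5 - -8| = 3.
sigma = 6.
d = 3/6 = 0.5000

0.5000


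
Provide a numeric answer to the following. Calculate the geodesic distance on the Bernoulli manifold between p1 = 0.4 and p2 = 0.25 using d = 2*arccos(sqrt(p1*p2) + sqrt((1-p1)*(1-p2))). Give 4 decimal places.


Geodesic distance on Bernoulli manifold:
d(p1,p2) = 2*arccos(sqrt(p1*p2) + sqrt((1-p1)*(1-p2))).
sqrt(p1*p2) = sqrt(0.4*0.25) = 0.316228.
sqrt((1-p1)*(1-p2)) = sqrt(0.6*0.75) = 0.67082.
arg = 0.316228 + 0.67082 = 0.987048.
d = 2*arccos(0.987048) = 0.3222

0.3222


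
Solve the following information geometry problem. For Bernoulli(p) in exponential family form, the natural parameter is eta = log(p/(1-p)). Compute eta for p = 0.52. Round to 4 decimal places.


Natural parameter for Bernoulli: eta = log(p/(1-p)).
p = 0.52, 1-p = 0.48.
p/(1-p) = 1.083333.
eta = log(1.083333) = 0.0800

0.0800


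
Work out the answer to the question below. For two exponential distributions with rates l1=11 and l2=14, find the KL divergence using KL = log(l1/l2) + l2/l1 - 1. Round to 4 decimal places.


KL divergence for exponential family:
KL = log(l1/l2) + l2/l1 - 1.
log(11/14) = -0.241162.
14/11 = 1.272727.
KL = -0.241162 + 1.272727 - 1 = 0.0316

0.0316


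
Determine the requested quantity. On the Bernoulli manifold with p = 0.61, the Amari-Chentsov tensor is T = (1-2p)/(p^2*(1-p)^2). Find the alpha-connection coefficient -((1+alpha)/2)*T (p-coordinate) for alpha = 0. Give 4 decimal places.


Skewness (Amari-Chentsov) tensor: T = (1-2p)/(p^2*(1-p)^2).
p = 0.61, 1-2p = -0.22, p^2 = 0.3721, (1-p)^2 = 0.1521.
T = -0.22/(0.3721 * 0.1521) = -3.887172.
In the p-coordinate, Gamma^(alpha) = Gamma^(0) - (alpha/2)*T with Gamma^(0) = (1/2)*g'(p) = -T/2,
so Gamma^(alpha) = -((1+alpha)/2)*T.
alpha = 0, -(1+alpha)/2 = -0.5.
Gamma = -0.5 * -3.887172 = 1.9436

1.9436


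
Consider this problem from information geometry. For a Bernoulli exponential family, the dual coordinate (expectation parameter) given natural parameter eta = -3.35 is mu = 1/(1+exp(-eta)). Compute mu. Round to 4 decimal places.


Dual coordinate (expectation parameter) for Bernoulli:
mu = 1/(1+exp(-eta)).
eta = -3.35.
exp(-eta) = exp(3.35) = 28.502734.
mu = 1/(1+28.502734) = 0.0339

0.0339


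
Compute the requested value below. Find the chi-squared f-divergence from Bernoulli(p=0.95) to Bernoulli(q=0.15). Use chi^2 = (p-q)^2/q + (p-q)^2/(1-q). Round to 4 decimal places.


Chi-squared divergence between Bernoulli distributions:
chi^2 = (p-q)^2/q + (p-q)^2/(1-q).
p = 0.95, q = 0.15, p-q = 0.8.
(p-q)^2 = 0.64.
term1 = 0.64/0.15 = 4.266667.
term2 = 0.64/0.85 = 0.752941.
chi^2 = 4.266667 + 0.752941 = 5.0196

5.0196


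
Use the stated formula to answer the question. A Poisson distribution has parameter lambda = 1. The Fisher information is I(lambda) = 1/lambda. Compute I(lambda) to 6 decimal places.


Fisher information for Poisson: I(lambda) = 1/lambda.
lambda = 1.
I(lambda) = 1/1 = 1.000000

1.000000


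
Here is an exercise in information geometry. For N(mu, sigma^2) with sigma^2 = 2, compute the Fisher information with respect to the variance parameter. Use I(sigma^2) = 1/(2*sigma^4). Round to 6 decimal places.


Fisher information for variance: I(sigma^2) = 1/(2*sigma^4).
sigma^2 = 2, so sigma^4 = 4.
I = 1/(2*4) = 1/8 = 0.125000

0.125000


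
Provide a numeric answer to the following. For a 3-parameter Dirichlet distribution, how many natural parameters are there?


Exponential family dimension calculation:
Dirichlet with 3 components has 3 natural parameters.

3


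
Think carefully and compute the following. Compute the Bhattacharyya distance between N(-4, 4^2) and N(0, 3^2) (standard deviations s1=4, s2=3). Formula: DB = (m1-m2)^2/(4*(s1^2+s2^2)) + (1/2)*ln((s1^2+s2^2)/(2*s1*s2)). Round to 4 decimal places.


Bhattacharyya distance between two Gaussians:
DB = (m1-m2)^2/(4*(s1^2+s2^2)) + (1/2)*ln((s1^2+s2^2)/(2*s1*s2)).
(m1-m2)^2 = (-4)^2 = 16.
s1^2+s2^2 = 16 + 9 = 25.
term1 = 16/100 = 0.16.
term2 = 0.5*ln(25/24.0) = 0.020411.
DB = 0.16 + 0.020411 = 0.1804

0.1804


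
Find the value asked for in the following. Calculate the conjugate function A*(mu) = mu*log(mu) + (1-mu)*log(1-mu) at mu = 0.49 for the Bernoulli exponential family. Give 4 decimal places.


Legendre transform for Bernoulli:
A*(mu) = mu*log(mu) + (1-mu)*log(1-mu).
mu = 0.49, 1-mu = 0.51.
mu*log(mu) = 0.49*log(0.49) = -0.349541.
(1-mu)*log(1-mu) = 0.51*log(0.51) = -0.343406.
A* = -0.349541 + -0.343406 = -0.6929

-0.6929


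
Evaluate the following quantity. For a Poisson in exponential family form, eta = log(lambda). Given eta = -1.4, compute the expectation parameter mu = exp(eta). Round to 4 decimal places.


Expectation parameter for Poisson exponential family:
mu = exp(eta).
eta = -1.4.
mu = exp(-1.4) = 0.2466

0.2466


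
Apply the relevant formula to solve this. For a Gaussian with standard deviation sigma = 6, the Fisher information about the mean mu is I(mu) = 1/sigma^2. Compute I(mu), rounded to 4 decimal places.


The Fisher information for the mean of a normal distribution is I(mu) = 1/sigma^2.
sigma = 6, so sigma^2 = 36.
I(mu) = 1/36 = 0.0278

0.0278


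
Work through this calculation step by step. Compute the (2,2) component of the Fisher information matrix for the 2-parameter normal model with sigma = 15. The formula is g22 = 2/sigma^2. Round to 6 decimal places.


For the 2-parameter normal family, the Fisher metric has:
  g11 = 1/sigma^2, g22 = 2/sigma^2.
sigma = 15, sigma^2 = 225.
g22 = 0.008889

0.008889


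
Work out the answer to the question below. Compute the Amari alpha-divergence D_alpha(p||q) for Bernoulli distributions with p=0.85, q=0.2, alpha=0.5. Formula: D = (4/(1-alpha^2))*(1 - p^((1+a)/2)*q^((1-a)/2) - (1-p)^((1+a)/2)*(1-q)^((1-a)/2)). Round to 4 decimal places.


Amari alpha-divergence:
D = (4/(1-alpha^2))*(1 - p^((1+a)/2)*q^((1-a)/2) - (1-p)^((1+a)/2)*(1-q)^((1-a)/2)).
alpha = 0.5, p = 0.85, q = 0.2.
e1 = (1+alpha)/2 = 0.75, e2 = (1-alpha)/2 = 0.25.
t1 = p^e1 * q^e2 = 0.85^0.75 * 0.2^0.25 = 0.592.
t2 = (1-p)^e1 * (1-q)^e2 = 0.15^0.75 * 0.8^0.25 = 0.227951.
4/(1-alpha^2) = 5.333333.
D = 5.333333*(1 - 0.592 - 0.227951) = 0.9603

0.9603


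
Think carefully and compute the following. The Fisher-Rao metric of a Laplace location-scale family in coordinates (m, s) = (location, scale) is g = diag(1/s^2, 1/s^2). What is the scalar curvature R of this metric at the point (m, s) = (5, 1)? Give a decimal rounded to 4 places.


The metric has the form g = (A dm^2 + B ds^2)/s^2 with A = 1, B = 1.
Substitute u = sqrt(A/B)*m: g = B*(du^2 + ds^2)/s^2, i.e. B times the
Poincare upper half-plane metric, which has constant Gaussian curvature -1.
Scaling a 2D metric by a constant c divides the Gaussian curvature by c,
so K = -1/B = -1/(1) = -1.0000 everywhere (the point (m, s) = (5, 1) is irrelevant:
the curvature is constant).
Scalar curvature in dimension 2: R = 2K = -2/(1) = -2.0000.

-2.0000


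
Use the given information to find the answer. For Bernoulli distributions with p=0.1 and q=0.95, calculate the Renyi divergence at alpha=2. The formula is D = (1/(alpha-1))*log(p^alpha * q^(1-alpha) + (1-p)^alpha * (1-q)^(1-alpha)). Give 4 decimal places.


Renyi divergence of order alpha between Bernoulli distributions:
D = (1/(alpha-1))*log(p^alpha * q^(1-alpha) + (1-p)^alpha * (1-q)^(1-alpha)).
alpha = 2, p = 0.1, q = 0.95.
p^alpha * q^(1-alpha) = 0.1^2 * 0.95^-1 = 0.010526.
(1-p)^alpha * (1-q)^(1-alpha) = 0.9^2 * 0.05^-1 = 16.2.
sum = 0.010526 + 16.2 = 16.210526.
D = (1/1)*log(16.210526) = 2.7857

2.7857


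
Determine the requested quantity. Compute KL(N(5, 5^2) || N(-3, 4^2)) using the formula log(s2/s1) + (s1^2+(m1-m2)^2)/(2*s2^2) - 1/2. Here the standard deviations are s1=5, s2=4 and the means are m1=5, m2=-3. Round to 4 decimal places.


KL divergence between normal distributions:
KL = log(s2/s1) + (s1^2 + (m1-m2)^2)/(2*s2^2) - 1/2.
log(4/5) = -0.223144.
(5^2 + (5--3)^2)/(2*4^2) = (25 + 64)/32 = 2.78125.
KL = -0.223144 + 2.78125 - 0.5 = 2.0581

2.0581


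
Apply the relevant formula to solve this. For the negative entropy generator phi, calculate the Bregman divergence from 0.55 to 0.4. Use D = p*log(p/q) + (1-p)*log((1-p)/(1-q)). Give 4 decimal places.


Bregman divergence with negative entropy generator:
D = p*log(p/q) + (1-p)*log((1-p)/(1-q)).
p = 0.55, q = 0.4.
p*log(p/q) = 0.55*log(0.55/0.4) = 0.17515.
(1-p)*log((1-p)/(1-q)) = 0.45*log(0.45/0.6) = -0.129457.
D = 0.17515 + -0.129457 = 0.0457

0.0457


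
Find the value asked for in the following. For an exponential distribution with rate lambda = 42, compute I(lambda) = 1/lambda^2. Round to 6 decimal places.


Fisher information for exponential: I(lambda) = 1/lambda^2.
lambda = 42, lambda^2 = 1764.
I = 1/1764 = 0.000567

0.000567


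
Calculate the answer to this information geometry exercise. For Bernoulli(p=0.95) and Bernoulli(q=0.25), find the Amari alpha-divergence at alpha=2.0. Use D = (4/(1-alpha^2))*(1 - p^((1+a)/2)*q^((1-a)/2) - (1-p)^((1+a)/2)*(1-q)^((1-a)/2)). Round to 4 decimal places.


Amari alpha-divergence:
D = (4/(1-alpha^2))*(1 - p^((1+a)/2)*q^((1-a)/2) - (1-p)^((1+a)/2)*(1-q)^((1-a)/2)).
alpha = 2.0, p = 0.95, q = 0.25.
e1 = (1+alpha)/2 = 1.5, e2 = (1-alpha)/2 = -0.5.
t1 = p^e1 * q^e2 = 0.95^1.5 * 0.25^-0.5 = 1.851891.
t2 = (1-p)^e1 * (1-q)^e2 = 0.05^1.5 * 0.75^-0.5 = 0.01291.
4/(1-alpha^2) = -1.333333.
D = -1.333333*(1 - 1.851891 - 0.01291) = 1.1531

1.1531


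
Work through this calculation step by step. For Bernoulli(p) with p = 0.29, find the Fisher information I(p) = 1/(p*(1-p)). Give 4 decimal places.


For Bernoulli(p), Fisher information is I(p) = 1/(p*(1-p)).
p = 0.29, 1-p = 0.71.
p*(1-p) = 0.2059.
I(p) = 1/0.2059 = 4.8567

4.8567


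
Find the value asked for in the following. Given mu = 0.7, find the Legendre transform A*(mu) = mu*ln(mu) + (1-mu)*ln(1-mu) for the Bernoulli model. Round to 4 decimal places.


Legendre transform for Bernoulli:
A*(mu) = mu*log(mu) + (1-mu)*log(1-mu).
mu = 0.7, 1-mu = 0.3.
mu*log(mu) = 0.7*log(0.7) = -0.249672.
(1-mu)*log(1-mu) = 0.3*log(0.3) = -0.361192.
A* = -0.249672 + -0.361192 = -0.6109

-0.6109


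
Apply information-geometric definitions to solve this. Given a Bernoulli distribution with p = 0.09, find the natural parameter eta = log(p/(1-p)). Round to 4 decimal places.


Natural parameter for Bernoulli: eta = log(p/(1-p)).
p = 0.09, 1-p = 0.91.
p/(1-p) = 0.098901.
eta = log(0.098901) = -2.3136

-2.3136


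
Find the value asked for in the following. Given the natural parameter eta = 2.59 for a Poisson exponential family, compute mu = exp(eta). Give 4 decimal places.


Expectation parameter for Poisson exponential family:
mu = exp(eta).
eta = 2.59.
mu = exp(2.59) = 13.3298

13.3298


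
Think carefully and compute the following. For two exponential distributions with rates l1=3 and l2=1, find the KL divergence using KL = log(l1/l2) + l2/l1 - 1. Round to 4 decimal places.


KL divergence for exponential family:
KL = log(l1/l2) + l2/l1 - 1.
log(3/1) = 1.098612.
1/3 = 0.333333.
KL = 1.098612 + 0.333333 - 1 = 0.4319

0.4319


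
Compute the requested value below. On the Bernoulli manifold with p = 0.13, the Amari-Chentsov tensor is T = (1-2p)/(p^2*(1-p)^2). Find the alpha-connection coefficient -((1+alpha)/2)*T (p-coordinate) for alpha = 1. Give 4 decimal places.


Skewness (Amari-Chentsov) tensor: T = (1-2p)/(p^2*(1-p)^2).
p = 0.13, 1-2p = 0.74, p^2 = 0.0169, (1-p)^2 = 0.7569.
T = 0.74/(0.0169 * 0.7569) = 57.850419.
In the p-coordinate, Gamma^(alpha) = Gamma^(0) - (alpha/2)*T with Gamma^(0) = (1/2)*g'(p) = -T/2,
so Gamma^(alpha) = -((1+alpha)/2)*T.
alpha = 1, -(1+alpha)/2 = -1.0.
Gamma = -1.0 * 57.850419 = -57.8504

-57.8504


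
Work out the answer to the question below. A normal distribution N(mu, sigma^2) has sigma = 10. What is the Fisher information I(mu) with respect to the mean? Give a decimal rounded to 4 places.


The Fisher information for the mean of a normal distribution is I(mu) = 1/sigma^2.
sigma = 10, so sigma^2 = 100.
I(mu) = 1/100 = 0.0100

0.0100


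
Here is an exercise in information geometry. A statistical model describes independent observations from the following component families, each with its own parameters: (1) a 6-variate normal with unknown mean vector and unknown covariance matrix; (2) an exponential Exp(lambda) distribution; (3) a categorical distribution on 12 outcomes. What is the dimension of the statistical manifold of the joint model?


The dimension of a statistical manifold equals the number of free
(independent) real parameters of the model. For a product of independent
blocks the parameter counts add.
- 6-variate normal: 6 (mean) + 6*7/2 = 21 (symmetric covariance) = 27.
- exponential (lambda): 1.
- categorical on 12 outcomes (probabilities sum to 1): 12-1 = 11.
Total = 27 + 1 + 11 = 39.
Dimension = 39

39


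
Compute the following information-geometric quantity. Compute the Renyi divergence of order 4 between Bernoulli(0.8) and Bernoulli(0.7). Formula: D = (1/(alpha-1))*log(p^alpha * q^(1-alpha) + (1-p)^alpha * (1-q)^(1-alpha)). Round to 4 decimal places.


Renyi divergence of order alpha between Bernoulli distributions:
D = (1/(alpha-1))*log(p^alpha * q^(1-alpha) + (1-p)^alpha * (1-q)^(1-alpha)).
alpha = 4, p = 0.8, q = 0.7.
p^alpha * q^(1-alpha) = 0.8^4 * 0.7^-3 = 1.194169.
(1-p)^alpha * (1-q)^(1-alpha) = 0.2^4 * 0.3^-3 = 0.059259.
sum = 1.194169 + 0.059259 = 1.253428.
D = (1/3)*log(1.253428) = 0.0753

0.0753


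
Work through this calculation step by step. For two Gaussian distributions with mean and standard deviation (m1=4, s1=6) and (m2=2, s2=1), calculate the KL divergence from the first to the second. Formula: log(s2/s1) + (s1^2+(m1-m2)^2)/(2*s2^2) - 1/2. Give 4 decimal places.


KL divergence between normal distributions:
KL = log(s2/s1) + (s1^2 + (m1-m2)^2)/(2*s2^2) - 1/2.
log(1/6) = -1.791759.
(6^2 + (4-2)^2)/(2*1^2) = (36 + 4)/2 = 20.0.
KL = -1.791759 + 20.0 - 0.5 = 17.7082

17.7082


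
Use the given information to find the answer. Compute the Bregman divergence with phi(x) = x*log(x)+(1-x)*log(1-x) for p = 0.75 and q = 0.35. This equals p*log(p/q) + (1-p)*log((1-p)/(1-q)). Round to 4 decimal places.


Bregman divergence with negative entropy generator:
D = p*log(p/q) + (1-p)*log((1-p)/(1-q)).
p = 0.75, q = 0.35.
p*log(p/q) = 0.75*log(0.75/0.35) = 0.571605.
(1-p)*log((1-p)/(1-q)) = 0.25*log(0.25/0.65) = -0.238878.
D = 0.571605 + -0.238878 = 0.3327

0.3327


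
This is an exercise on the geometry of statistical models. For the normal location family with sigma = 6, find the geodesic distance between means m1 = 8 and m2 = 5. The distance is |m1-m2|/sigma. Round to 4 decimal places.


On the fixed-variance normal subfamily, geodesic distance = |m1-m2|/sigma.
|8 - 5| = 3.
sigma = 6.
d = 3/6 = 0.5000

0.5000


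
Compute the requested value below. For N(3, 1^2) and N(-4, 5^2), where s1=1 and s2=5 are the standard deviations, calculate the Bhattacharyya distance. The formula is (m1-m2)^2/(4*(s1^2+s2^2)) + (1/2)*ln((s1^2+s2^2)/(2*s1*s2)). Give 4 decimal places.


Bhattacharyya distance between two Gaussians:
DB = (m1-m2)^2/(4*(s1^2+s2^2)) + (1/2)*ln((s1^2+s2^2)/(2*s1*s2)).
(m1-m2)^2 = (7)^2 = 49.
s1^2+s2^2 = 1 + 25 = 26.
term1 = 49/104 = 0.471154.
term2 = 0.5*ln(26/10.0) = 0.477756.
DB = 0.471154 + 0.477756 = 0.9489

0.9489


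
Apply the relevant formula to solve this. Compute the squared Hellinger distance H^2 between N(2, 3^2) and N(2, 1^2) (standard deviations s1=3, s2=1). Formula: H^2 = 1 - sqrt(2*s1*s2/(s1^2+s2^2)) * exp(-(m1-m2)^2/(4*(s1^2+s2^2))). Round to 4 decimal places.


Squared Hellinger distance for Gaussians:
H^2 = 1 - sqrt(2*s1*s2/(s1^2+s2^2)) * exp(-(m1-m2)^2/(4*(s1^2+s2^2))).
s1^2 = 9, s2^2 = 1, s1^2+s2^2 = 10.
sqrt(2*3*1/(10)) = 0.774597.
(m1-m2)^2 = (0)^2 = 0.
exp(-0/(4*10)) = exp(0.0) = 1.0.
H^2 = 1 - 0.774597*1.0 = 0.2254

0.2254


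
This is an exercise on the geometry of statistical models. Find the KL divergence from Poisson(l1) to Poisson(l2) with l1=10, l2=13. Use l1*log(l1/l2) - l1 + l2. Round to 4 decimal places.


KL divergence for Poisson:
KL = l1*log(l1/l2) - l1 + l2.
l1 = 10, l2 = 13.
log(10/13) = -0.262364.
l1*log(l1/l2) = 10 * -0.262364 = -2.623643.
KL = -2.623643 - 10 + 13 = 0.3764

0.3764


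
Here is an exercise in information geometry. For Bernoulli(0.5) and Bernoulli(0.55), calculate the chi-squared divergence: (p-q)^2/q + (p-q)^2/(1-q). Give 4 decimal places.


Chi-squared divergence between Bernoulli distributions:
chi^2 = (p-q)^2/q + (p-q)^2/(1-q).
p = 0.5, q = 0.55, p-q = -0.05.
(p-q)^2 = 0.0025.
term1 = 0.0025/0.55 = 0.004545.
term2 = 0.0025/0.45 = 0.005556.
chi^2 = 0.004545 + 0.005556 = 0.0101

0.0101


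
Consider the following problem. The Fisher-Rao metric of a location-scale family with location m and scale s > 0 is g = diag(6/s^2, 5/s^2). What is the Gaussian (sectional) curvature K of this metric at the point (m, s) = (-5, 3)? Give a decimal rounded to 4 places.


The metric has the form g = (A dm^2 + B ds^2)/s^2 with A = 6, B = 5.
Substitute u = sqrt(A/B)*m: g = B*(du^2 + ds^2)/s^2, i.e. B times the
Poincare upper half-plane metric, which has constant Gaussian curvature -1.
Scaling a 2D metric by a constant c divides the Gaussian curvature by c,
so K = -1/B = -1/(5) = -0.2000 everywhere (the point (m, s) = (-5, 3) is irrelevant:
the curvature is constant).
The requested Gaussian curvature is K = -0.2000.

-0.2000


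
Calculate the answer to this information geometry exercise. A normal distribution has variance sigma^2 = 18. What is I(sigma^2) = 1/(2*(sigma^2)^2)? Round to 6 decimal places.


Fisher information for variance: I(sigma^2) = 1/(2*sigma^4).
sigma^2 = 18, so sigma^4 = 324.
I = 1/(2*324) = 1/648 = 0.001543

0.001543


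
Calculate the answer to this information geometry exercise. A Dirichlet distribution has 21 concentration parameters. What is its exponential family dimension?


Exponential family dimension calculation:
Dirichlet with 21 components has 21 natural parameters.

21


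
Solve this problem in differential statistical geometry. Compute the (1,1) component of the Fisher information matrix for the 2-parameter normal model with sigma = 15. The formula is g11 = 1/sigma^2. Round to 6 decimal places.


For the 2-parameter normal family, the Fisher metric has:
  g11 = 1/sigma^2, g22 = 2/sigma^2.
sigma = 15, sigma^2 = 225.
g11 = 0.004444

0.004444


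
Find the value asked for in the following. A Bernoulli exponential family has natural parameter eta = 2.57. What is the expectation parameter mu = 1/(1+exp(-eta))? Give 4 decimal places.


Dual coordinate (expectation parameter) for Bernoulli:
mu = 1/(1+exp(-eta)).
eta = 2.57.
exp(-eta) = exp(-2.57) = 0.076536.
mu = 1/(1+0.076536) = 0.9289

0.9289


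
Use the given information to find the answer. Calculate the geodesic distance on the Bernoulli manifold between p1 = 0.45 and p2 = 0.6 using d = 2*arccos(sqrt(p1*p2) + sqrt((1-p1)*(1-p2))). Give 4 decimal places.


Geodesic distance on Bernoulli manifold:
d(p1,p2) = 2*arccos(sqrt(p1*p2) + sqrt((1-p1)*(1-p2))).
sqrt(p1*p2) = sqrt(0.45*0.6) = 0.519615.
sqrt((1-p1)*(1-p2)) = sqrt(0.55*0.4) = 0.469042.
arg = 0.519615 + 0.469042 = 0.988657.
d = 2*arccos(0.988657) = 0.3015

0.3015


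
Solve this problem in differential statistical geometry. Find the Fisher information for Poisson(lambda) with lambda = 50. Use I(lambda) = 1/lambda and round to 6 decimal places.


Fisher information for Poisson: I(lambda) = 1/lambda.
lambda = 50.
I(lambda) = 1/50 = 0.020000

0.020000


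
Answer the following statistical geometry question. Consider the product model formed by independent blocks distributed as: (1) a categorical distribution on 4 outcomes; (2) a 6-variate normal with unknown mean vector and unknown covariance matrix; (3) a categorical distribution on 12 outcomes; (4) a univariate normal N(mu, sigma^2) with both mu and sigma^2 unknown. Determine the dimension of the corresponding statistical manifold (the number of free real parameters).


The dimension of a statistical manifold equals the number of free
(independent) real parameters of the model. For a product of independent
blocks the parameter counts add.
- categorical on 4 outcomes (probabilities sum to 1): 4-1 = 3.
- 6-variate normal: 6 (mean) + 6*7/2 = 21 (symmetric covariance) = 27.
- categorical on 12 outcomes (probabilities sum to 1): 12-1 = 11.
- normal (mu, sigma^2): 2.
Total = 3 + 27 + 11 + 2 = 43.
Dimension = 43

43


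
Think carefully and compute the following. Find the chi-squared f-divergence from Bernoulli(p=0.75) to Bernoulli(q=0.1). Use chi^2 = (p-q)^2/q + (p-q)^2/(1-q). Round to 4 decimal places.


Chi-squared divergence between Bernoulli distributions:
chi^2 = (p-q)^2/q + (p-q)^2/(1-q).
p = 0.75, q = 0.1, p-q = 0.65.
(p-q)^2 = 0.4225.
term1 = 0.4225/0.1 = 4.225.
term2 = 0.4225/0.9 = 0.469444.
chi^2 = 4.225 + 0.469444 = 4.6944

4.6944


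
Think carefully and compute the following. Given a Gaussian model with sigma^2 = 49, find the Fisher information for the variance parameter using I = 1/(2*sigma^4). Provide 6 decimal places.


Fisher information for variance: I(sigma^2) = 1/(2*sigma^4).
sigma^2 = 49, so sigma^4 = 2401.
I = 1/(2*2401) = 1/4802 = 0.000208

0.000208


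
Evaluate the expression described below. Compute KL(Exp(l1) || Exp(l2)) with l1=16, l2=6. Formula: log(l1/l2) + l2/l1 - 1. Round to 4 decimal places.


KL divergence for exponential family:
KL = log(l1/l2) + l2/l1 - 1.
log(16/6) = 0.980829.
6/16 = 0.375.
KL = 0.980829 + 0.375 - 1 = 0.3558

0.3558


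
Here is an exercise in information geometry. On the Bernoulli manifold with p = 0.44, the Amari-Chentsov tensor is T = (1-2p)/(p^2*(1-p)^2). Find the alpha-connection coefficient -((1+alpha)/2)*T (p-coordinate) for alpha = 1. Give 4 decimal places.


Skewness (Amari-Chentsov) tensor: T = (1-2p)/(p^2*(1-p)^2).
p = 0.44, 1-2p = 0.12, p^2 = 0.1936, (1-p)^2 = 0.3136.
T = 0.12/(0.1936 * 0.3136) = 1.976514.
In the p-coordinate, Gamma^(alpha) = Gamma^(0) - (alpha/2)*T with Gamma^(0) = (1/2)*g'(p) = -T/2,
so Gamma^(alpha) = -((1+alpha)/2)*T.
alpha = 1, -(1+alpha)/2 = -1.0.
Gamma = -1.0 * 1.976514 = -1.9765

-1.9765


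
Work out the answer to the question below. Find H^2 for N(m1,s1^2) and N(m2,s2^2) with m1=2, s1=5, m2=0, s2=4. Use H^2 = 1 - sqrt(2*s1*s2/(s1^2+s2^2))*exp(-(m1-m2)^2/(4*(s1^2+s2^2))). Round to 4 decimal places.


Squared Hellinger distance for Gaussians:
H^2 = 1 - sqrt(2*s1*s2/(s1^2+s2^2)) * exp(-(m1-m2)^2/(4*(s1^2+s2^2))).
s1^2 = 25, s2^2 = 16, s1^2+s2^2 = 41.
sqrt(2*5*4/(41)) = 0.98773.
(m1-m2)^2 = (2)^2 = 4.
exp(-4/(4*41)) = exp(-0.02439) = 0.975905.
H^2 = 1 - 0.98773*0.975905 = 0.0361

0.0361


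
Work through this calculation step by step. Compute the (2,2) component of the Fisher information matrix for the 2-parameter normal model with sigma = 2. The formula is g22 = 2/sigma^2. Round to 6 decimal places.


For the 2-parameter normal family, the Fisher metric has:
  g11 = 1/sigma^2, g22 = 2/sigma^2.
sigma = 2, sigma^2 = 4.
g22 = 0.500000

0.500000


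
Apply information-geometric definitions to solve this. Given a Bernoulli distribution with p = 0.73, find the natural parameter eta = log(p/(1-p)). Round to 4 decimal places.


Natural parameter for Bernoulli: eta = log(p/(1-p)).
p = 0.73, 1-p = 0.27.
p/(1-p) = 2.703704.
eta = log(2.703704) = 0.9946

0.9946


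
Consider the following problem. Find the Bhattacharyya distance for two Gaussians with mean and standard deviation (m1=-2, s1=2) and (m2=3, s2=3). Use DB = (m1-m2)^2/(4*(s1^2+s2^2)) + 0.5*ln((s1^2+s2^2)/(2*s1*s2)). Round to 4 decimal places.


Bhattacharyya distance between two Gaussians:
DB = (m1-m2)^2/(4*(s1^2+s2^2)) + (1/2)*ln((s1^2+s2^2)/(2*s1*s2)).
(m1-m2)^2 = (-5)^2 = 25.
s1^2+s2^2 = 4 + 9 = 13.
term1 = 25/52 = 0.480769.
term2 = 0.5*ln(13/12.0) = 0.040021.
DB = 0.480769 + 0.040021 = 0.5208

0.5208


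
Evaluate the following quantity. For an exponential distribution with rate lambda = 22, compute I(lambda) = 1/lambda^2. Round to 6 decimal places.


Fisher information for exponential: I(lambda) = 1/lambda^2.
lambda = 22, lambda^2 = 484.
I = 1/484 = 0.002066

0.002066


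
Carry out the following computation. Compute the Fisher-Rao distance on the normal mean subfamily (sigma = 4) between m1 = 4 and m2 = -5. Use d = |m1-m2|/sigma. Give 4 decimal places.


On the fixed-variance normal subfamily, geodesic distance = |m1-m2|/sigma.
|4 - -5| = 9.
sigma = 4.
d = 9/4 = 2.2500

2.2500


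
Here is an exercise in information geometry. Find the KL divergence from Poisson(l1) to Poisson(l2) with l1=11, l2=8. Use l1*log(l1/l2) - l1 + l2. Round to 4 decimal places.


KL divergence for Poisson:
KL = l1*log(l1/l2) - l1 + l2.
l1 = 11, l2 = 8.
log(11/8) = 0.318454.
l1*log(l1/l2) = 11 * 0.318454 = 3.502991.
KL = 3.502991 - 11 + 8 = 0.5030

0.5030


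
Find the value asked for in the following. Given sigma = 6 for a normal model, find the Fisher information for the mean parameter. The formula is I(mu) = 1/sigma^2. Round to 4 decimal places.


The Fisher information for the mean of a normal distribution is I(mu) = 1/sigma^2.
sigma = 6, so sigma^2 = 36.
I(mu) = 1/36 = 0.0278

0.0278


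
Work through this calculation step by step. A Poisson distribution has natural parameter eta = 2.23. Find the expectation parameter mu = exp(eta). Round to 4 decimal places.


Expectation parameter for Poisson exponential family:
mu = exp(eta).
eta = 2.23.
mu = exp(2.23) = 9.2999

9.2999


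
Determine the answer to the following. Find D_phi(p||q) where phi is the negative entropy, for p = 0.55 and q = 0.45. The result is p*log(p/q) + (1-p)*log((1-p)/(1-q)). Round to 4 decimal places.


Bregman divergence with negative entropy generator:
D = p*log(p/q) + (1-p)*log((1-p)/(1-q)).
p = 0.55, q = 0.45.
p*log(p/q) = 0.55*log(0.55/0.45) = 0.110369.
(1-p)*log((1-p)/(1-q)) = 0.45*log(0.45/0.55) = -0.090302.
D = 0.110369 + -0.090302 = 0.0201

0.0201


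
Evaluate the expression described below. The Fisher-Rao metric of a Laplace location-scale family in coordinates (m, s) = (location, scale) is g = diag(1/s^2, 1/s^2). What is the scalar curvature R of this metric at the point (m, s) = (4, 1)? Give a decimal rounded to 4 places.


The metric has the form g = (A dm^2 + B ds^2)/s^2 with A = 1, B = 1.
Substitute u = sqrt(A/B)*m: g = B*(du^2 + ds^2)/s^2, i.e. B times the
Poincare upper half-plane metric, which has constant Gaussian curvature -1.
Scaling a 2D metric by a constant c divides the Gaussian curvature by c,
so K = -1/B = -1/(1) = -1.0000 everywhere (the point (m, s) = (4, 1) is irrelevant:
the curvature is constant).
Scalar curvature in dimension 2: R = 2K = -2/(1) = -2.0000.

-2.0000


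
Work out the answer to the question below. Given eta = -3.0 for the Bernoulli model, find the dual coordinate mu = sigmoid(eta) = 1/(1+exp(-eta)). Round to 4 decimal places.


Dual coordinate (expectation parameter) for Bernoulli:
mu = 1/(1+exp(-eta)).
eta = -3.0.
exp(-eta) = exp(3.0) = 20.085537.
mu = 1/(1+20.085537) = 0.0474

0.0474


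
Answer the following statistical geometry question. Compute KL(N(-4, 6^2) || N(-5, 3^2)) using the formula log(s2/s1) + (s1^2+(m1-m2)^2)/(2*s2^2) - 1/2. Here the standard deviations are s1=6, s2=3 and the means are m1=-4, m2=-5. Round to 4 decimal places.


KL divergence between normal distributions:
KL = log(s2/s1) + (s1^2 + (m1-m2)^2)/(2*s2^2) - 1/2.
log(3/6) = -0.693147.
(6^2 + (-4--5)^2)/(2*3^2) = (36 + 1)/18 = 2.055556.
KL = -0.693147 + 2.055556 - 0.5 = 0.8624

0.8624


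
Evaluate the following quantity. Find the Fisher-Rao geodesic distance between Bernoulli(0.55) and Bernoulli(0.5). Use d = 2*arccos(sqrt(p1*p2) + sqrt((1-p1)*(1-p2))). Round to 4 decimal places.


Geodesic distance on Bernoulli manifold:
d(p1,p2) = 2*arccos(sqrt(p1*p2) + sqrt((1-p1)*(1-p2))).
sqrt(p1*p2) = sqrt(0.55*0.5) = 0.524404.
sqrt((1-p1)*(1-p2)) = sqrt(0.45*0.5) = 0.474342.
arg = 0.524404 + 0.474342 = 0.998746.
d = 2*arccos(0.998746) = 0.1002

0.1002


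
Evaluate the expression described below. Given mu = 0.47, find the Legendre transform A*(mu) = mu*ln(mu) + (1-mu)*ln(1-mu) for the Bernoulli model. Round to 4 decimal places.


Legendre transform for Bernoulli:
A*(mu) = mu*log(mu) + (1-mu)*log(1-mu).
mu = 0.47, 1-mu = 0.53.
mu*log(mu) = 0.47*log(0.47) = -0.354861.
(1-mu)*log(1-mu) = 0.53*log(0.53) = -0.336485.
A* = -0.354861 + -0.336485 = -0.6913

-0.6913


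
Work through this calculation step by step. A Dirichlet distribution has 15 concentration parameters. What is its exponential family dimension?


Exponential family dimension calculation:
Dirichlet with 15 components has 15 natural parameters.

15


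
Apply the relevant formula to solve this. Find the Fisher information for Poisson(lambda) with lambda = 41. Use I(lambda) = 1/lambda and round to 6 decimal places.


Fisher information for Poisson: I(lambda) = 1/lambda.
lambda = 41.
I(lambda) = 1/41 = 0.024390

0.024390


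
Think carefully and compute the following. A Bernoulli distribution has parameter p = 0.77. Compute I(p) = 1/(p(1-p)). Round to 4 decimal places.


For Bernoulli(p), Fisher information is I(p) = 1/(p*(1-p)).
p = 0.77, 1-p = 0.23.
p*(1-p) = 0.1771.
I(p) = 1/0.1771 = 5.6465

5.6465


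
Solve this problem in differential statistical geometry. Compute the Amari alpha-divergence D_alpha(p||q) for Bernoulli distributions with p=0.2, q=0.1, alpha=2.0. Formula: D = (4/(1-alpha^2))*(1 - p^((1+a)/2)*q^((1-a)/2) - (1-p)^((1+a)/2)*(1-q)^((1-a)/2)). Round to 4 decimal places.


Amari alpha-divergence:
D = (4/(1-alpha^2))*(1 - p^((1+a)/2)*q^((1-a)/2) - (1-p)^((1+a)/2)*(1-q)^((1-a)/2)).
alpha = 2.0, p = 0.2, q = 0.1.
e1 = (1+alpha)/2 = 1.5, e2 = (1-alpha)/2 = -0.5.
t1 = p^e1 * q^e2 = 0.2^1.5 * 0.1^-0.5 = 0.282843.
t2 = (1-p)^e1 * (1-q)^e2 = 0.8^1.5 * 0.9^-0.5 = 0.754247.
4/(1-alpha^2) = -1.333333.
D = -1.333333*(1 - 0.282843 - 0.754247) = 0.0495

0.0495


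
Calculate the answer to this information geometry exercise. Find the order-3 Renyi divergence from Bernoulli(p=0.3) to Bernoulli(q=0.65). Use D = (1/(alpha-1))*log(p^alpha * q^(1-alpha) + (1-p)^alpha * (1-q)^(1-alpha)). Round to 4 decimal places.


Renyi divergence of order alpha between Bernoulli distributions:
D = (1/(alpha-1))*log(p^alpha * q^(1-alpha) + (1-p)^alpha * (1-q)^(1-alpha)).
alpha = 3, p = 0.3, q = 0.65.
p^alpha * q^(1-alpha) = 0.3^3 * 0.65^-2 = 0.063905.
(1-p)^alpha * (1-q)^(1-alpha) = 0.7^3 * 0.35^-2 = 2.8.
sum = 0.063905 + 2.8 = 2.863905.
D = (1/2)*log(2.863905) = 0.5261

0.5261


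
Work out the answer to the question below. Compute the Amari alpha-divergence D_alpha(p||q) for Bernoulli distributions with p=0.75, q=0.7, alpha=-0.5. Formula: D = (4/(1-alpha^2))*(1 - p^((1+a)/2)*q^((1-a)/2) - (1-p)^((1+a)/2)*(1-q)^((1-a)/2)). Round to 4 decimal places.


Amari alpha-divergence:
D = (4/(1-alpha^2))*(1 - p^((1+a)/2)*q^((1-a)/2) - (1-p)^((1+a)/2)*(1-q)^((1-a)/2)).
alpha = -0.5, p = 0.75, q = 0.7.
e1 = (1+alpha)/2 = 0.25, e2 = (1-alpha)/2 = 0.75.
t1 = p^e1 * q^e2 = 0.75^0.25 * 0.7^0.75 = 0.712178.
t2 = (1-p)^e1 * (1-q)^e2 = 0.25^0.25 * 0.3^0.75 = 0.286633.
4/(1-alpha^2) = 5.333333.
D = 5.333333*(1 - 0.712178 - 0.286633) = 0.0063

0.0063


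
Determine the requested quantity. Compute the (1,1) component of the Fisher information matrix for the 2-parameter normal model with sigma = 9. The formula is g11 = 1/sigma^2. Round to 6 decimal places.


For the 2-parameter normal family, the Fisher metric has:
  g11 = 1/sigma^2, g22 = 2/sigma^2.
sigma = 9, sigma^2 = 81.
g11 = 0.012346

0.012346


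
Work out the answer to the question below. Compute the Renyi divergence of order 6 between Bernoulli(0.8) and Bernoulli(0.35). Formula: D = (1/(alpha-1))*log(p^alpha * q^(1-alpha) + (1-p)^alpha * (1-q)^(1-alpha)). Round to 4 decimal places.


Renyi divergence of order alpha between Bernoulli distributions:
D = (1/(alpha-1))*log(p^alpha * q^(1-alpha) + (1-p)^alpha * (1-q)^(1-alpha)).
alpha = 6, p = 0.8, q = 0.35.
p^alpha * q^(1-alpha) = 0.8^6 * 0.35^-5 = 49.911394.
(1-p)^alpha * (1-q)^(1-alpha) = 0.2^6 * 0.65^-5 = 0.000552.
sum = 49.911394 + 0.000552 = 49.911946.
D = (1/5)*log(49.911946) = 0.7821

0.7821


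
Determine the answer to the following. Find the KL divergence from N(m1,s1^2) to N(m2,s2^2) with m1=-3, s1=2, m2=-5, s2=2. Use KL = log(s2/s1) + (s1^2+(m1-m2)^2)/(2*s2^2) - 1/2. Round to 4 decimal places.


KL divergence between normal distributions:
KL = log(s2/s1) + (s1^2 + (m1-m2)^2)/(2*s2^2) - 1/2.
log(2/2) = 0.0.
(2^2 + (-3--5)^2)/(2*2^2) = (4 + 4)/8 = 1.0.
KL = 0.0 + 1.0 - 0.5 = 0.5000

0.5000


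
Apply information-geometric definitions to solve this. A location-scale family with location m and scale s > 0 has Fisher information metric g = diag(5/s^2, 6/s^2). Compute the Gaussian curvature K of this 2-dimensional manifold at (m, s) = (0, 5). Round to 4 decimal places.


The metric has the form g = (A dm^2 + B ds^2)/s^2 with A = 5, B = 6.
Substitute u = sqrt(A/B)*m: g = B*(du^2 + ds^2)/s^2, i.e. B times the
Poincare upper half-plane metric, which has constant Gaussian curvature -1.
Scaling a 2D metric by a constant c divides the Gaussian curvature by c,
so K = -1/B = -1/(6) = -0.1667 everywhere (the point (m, s) = (0, 5) is irrelevant:
the curvature is constant).
The requested Gaussian curvature is K = -0.1667.

-0.1667


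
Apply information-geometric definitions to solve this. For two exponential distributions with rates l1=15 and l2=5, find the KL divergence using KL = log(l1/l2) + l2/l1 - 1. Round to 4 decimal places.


KL divergence for exponential family:
KL = log(l1/l2) + l2/l1 - 1.
log(15/5) = 1.098612.
5/15 = 0.333333.
KL = 1.098612 + 0.333333 - 1 = 0.4319

0.4319


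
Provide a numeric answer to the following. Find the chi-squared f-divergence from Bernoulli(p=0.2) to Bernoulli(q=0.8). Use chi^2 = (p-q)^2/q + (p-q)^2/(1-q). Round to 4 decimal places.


Chi-squared divergence between Bernoulli distributions:
chi^2 = (p-q)^2/q + (p-q)^2/(1-q).
p = 0.2, q = 0.8, p-q = -0.6.
(p-q)^2 = 0.36.
term1 = 0.36/0.8 = 0.45.
term2 = 0.36/0.2 = 1.8.
chi^2 = 0.45 + 1.8 = 2.2500

2.2500


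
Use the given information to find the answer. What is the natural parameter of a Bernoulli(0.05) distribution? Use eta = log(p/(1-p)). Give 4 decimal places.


Natural parameter for Bernoulli: eta = log(p/(1-p)).
p = 0.05, 1-p = 0.95.
p/(1-p) = 0.052632.
eta = log(0.052632) = -2.9444

-2.9444


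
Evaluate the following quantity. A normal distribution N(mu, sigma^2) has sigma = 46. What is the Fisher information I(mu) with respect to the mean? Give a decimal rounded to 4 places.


The Fisher information for the mean of a normal distribution is I(mu) = 1/sigma^2.
sigma = 46, so sigma^2 = 2116.
I(mu) = 1/2116 = 0.0005

0.0005


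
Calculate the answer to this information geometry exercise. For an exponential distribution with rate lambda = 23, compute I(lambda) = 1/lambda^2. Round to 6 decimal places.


Fisher information for exponential: I(lambda) = 1/lambda^2.
lambda = 23, lambda^2 = 529.
I = 1/529 = 0.001890

0.001890


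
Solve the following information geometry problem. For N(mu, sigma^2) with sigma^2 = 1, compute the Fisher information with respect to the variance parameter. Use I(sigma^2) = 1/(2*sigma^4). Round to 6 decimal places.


Fisher information for variance: I(sigma^2) = 1/(2*sigma^4).
sigma^2 = 1, so sigma^4 = 1.
I = 1/(2*1) = 1/2 = 0.500000

0.500000


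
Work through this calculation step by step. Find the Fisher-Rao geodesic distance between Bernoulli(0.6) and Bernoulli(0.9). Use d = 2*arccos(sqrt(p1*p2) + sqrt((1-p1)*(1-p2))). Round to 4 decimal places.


Geodesic distance on Bernoulli manifold:
d(p1,p2) = 2*arccos(sqrt(p1*p2) + sqrt((1-p1)*(1-p2))).
sqrt(p1*p2) = sqrt(0.6*0.9) = 0.734847.
sqrt((1-p1)*(1-p2)) = sqrt(0.4*0.1) = 0.2.
arg = 0.734847 + 0.2 = 0.934847.
d = 2*arccos(0.934847) = 0.7259

0.7259


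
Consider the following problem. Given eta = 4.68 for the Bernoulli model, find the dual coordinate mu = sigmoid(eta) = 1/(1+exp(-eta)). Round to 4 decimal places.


Dual coordinate (expectation parameter) for Bernoulli:
mu = 1/(1+exp(-eta)).
eta = 4.68.
exp(-eta) = exp(-4.68) = 0.009279.
mu = 1/(1+0.009279) = 0.9908

0.9908


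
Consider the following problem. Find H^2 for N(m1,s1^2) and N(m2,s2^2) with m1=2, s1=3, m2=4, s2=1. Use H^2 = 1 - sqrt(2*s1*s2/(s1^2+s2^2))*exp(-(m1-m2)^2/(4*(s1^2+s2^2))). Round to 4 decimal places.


Squared Hellinger distance for Gaussians:
H^2 = 1 - sqrt(2*s1*s2/(s1^2+s2^2)) * exp(-(m1-m2)^2/(4*(s1^2+s2^2))).
s1^2 = 9, s2^2 = 1, s1^2+s2^2 = 10.
sqrt(2*3*1/(10)) = 0.774597.
(m1-m2)^2 = (-2)^2 = 4.
exp(-4/(4*10)) = exp(-0.1) = 0.904837.
H^2 = 1 - 0.774597*0.904837 = 0.2991

0.2991


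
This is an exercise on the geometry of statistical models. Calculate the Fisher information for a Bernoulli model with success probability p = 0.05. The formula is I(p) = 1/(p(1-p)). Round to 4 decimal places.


For Bernoulli(p), Fisher information is I(p) = 1/(p*(1-p)).
p = 0.05, 1-p = 0.95.
p*(1-p) = 0.0475.
I(p) = 1/0.0475 = 21.0526

21.0526


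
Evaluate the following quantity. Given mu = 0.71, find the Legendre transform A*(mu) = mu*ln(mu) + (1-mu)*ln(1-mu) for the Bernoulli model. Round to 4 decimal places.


Legendre transform for Bernoulli:
A*(mu) = mu*log(mu) + (1-mu)*log(1-mu).
mu = 0.71, 1-mu = 0.29.
mu*log(mu) = 0.71*log(0.71) = -0.243168.
(1-mu)*log(1-mu) = 0.29*log(0.29) = -0.358984.
A* = -0.243168 + -0.358984 = -0.6022

-0.6022


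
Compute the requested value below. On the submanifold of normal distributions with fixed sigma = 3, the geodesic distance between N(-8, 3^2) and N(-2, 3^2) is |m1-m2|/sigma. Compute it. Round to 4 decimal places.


On the fixed-variance normal subfamily, geodesic distance = |m1-m2|/sigma.
|-8 - -2| = 6.
sigma = 3.
d = 6/3 = 2.0000

2.0000


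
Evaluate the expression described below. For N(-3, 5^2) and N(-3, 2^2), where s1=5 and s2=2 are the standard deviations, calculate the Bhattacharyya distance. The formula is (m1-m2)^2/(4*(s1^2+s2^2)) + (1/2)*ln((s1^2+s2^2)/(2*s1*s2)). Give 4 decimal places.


Bhattacharyya distance between two Gaussians:
DB = (m1-m2)^2/(4*(s1^2+s2^2)) + (1/2)*ln((s1^2+s2^2)/(2*s1*s2)).
(m1-m2)^2 = (0)^2 = 0.
s1^2+s2^2 = 25 + 4 = 29.
term1 = 0/116 = 0.0.
term2 = 0.5*ln(29/20.0) = 0.185782.
DB = 0.0 + 0.185782 = 0.1858

0.1858


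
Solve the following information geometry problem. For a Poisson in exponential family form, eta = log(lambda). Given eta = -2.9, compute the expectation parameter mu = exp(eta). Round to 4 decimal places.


Expectation parameter for Poisson exponential family:
mu = exp(eta).
eta = -2.9.
mu = exp(-2.9) = 0.0550

0.0550


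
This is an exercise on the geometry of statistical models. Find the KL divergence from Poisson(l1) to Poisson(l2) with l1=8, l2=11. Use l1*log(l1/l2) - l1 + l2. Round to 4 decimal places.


KL divergence for Poisson:
KL = l1*log(l1/l2) - l1 + l2.
l1 = 8, l2 = 11.
log(8/11) = -0.318454.
l1*log(l1/l2) = 8 * -0.318454 = -2.54763.
KL = -2.54763 - 8 + 11 = 0.4524

0.4524


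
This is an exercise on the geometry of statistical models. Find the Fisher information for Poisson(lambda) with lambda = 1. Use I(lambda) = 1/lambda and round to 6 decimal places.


Fisher information for Poisson: I(lambda) = 1/lambda.
lambda = 1.
I(lambda) = 1/1 = 1.000000

1.000000
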